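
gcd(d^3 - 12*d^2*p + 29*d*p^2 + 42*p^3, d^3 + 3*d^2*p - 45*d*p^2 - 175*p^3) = -d + 7*p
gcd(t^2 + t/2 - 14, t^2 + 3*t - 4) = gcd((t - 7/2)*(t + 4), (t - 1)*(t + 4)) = t + 4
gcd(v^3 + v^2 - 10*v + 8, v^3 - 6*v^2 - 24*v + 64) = v^2 + 2*v - 8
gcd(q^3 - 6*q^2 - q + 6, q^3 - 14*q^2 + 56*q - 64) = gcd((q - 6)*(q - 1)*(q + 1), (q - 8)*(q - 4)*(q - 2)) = 1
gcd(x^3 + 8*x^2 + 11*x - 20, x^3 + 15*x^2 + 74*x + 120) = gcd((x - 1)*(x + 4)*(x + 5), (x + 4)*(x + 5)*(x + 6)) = x^2 + 9*x + 20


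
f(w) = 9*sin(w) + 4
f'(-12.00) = 7.59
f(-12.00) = 8.83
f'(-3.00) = -8.91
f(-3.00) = 2.73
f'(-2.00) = -3.75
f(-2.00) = -4.18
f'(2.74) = -8.28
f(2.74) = 7.52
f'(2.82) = -8.54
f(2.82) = 6.84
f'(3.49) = -8.46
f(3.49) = 0.93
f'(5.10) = 3.40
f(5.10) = -4.33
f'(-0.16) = 8.89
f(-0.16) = 2.57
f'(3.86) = -6.78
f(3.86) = -1.92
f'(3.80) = -7.12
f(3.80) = -1.51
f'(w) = 9*cos(w)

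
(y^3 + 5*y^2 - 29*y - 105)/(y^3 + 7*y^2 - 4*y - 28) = (y^2 - 2*y - 15)/(y^2 - 4)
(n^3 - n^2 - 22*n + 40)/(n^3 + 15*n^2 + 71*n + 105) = (n^2 - 6*n + 8)/(n^2 + 10*n + 21)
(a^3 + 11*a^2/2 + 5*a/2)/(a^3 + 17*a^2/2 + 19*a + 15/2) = a/(a + 3)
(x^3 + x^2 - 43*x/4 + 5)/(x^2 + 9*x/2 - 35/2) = (x^2 + 7*x/2 - 2)/(x + 7)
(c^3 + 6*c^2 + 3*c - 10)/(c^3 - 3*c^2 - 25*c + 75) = (c^2 + c - 2)/(c^2 - 8*c + 15)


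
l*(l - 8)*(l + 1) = l^3 - 7*l^2 - 8*l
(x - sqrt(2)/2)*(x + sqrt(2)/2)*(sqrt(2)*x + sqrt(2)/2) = sqrt(2)*x^3 + sqrt(2)*x^2/2 - sqrt(2)*x/2 - sqrt(2)/4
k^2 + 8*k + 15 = (k + 3)*(k + 5)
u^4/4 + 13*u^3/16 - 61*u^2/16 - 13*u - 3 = (u/4 + 1)*(u - 4)*(u + 1/4)*(u + 3)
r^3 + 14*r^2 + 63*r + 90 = (r + 3)*(r + 5)*(r + 6)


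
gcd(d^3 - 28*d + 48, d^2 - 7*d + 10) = d - 2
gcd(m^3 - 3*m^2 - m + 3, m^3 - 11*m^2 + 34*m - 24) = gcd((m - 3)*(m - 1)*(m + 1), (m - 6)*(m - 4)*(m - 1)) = m - 1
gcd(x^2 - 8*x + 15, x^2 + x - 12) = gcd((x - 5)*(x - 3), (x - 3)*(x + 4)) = x - 3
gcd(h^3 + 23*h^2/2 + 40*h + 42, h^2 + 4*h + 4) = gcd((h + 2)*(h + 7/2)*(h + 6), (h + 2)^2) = h + 2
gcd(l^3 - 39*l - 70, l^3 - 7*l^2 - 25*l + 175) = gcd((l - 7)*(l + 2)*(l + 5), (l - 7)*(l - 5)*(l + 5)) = l^2 - 2*l - 35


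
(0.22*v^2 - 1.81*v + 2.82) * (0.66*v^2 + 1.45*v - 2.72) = 0.1452*v^4 - 0.8756*v^3 - 1.3617*v^2 + 9.0122*v - 7.6704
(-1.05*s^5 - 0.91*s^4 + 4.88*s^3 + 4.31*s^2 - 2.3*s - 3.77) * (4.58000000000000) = -4.809*s^5 - 4.1678*s^4 + 22.3504*s^3 + 19.7398*s^2 - 10.534*s - 17.2666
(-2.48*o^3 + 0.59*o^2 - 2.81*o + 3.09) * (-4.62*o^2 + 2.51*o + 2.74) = 11.4576*o^5 - 8.9506*o^4 + 7.6679*o^3 - 19.7123*o^2 + 0.056499999999998*o + 8.4666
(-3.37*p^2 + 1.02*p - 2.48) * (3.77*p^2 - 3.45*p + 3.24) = -12.7049*p^4 + 15.4719*p^3 - 23.7874*p^2 + 11.8608*p - 8.0352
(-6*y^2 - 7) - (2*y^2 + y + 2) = -8*y^2 - y - 9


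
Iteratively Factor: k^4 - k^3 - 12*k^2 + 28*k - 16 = (k - 1)*(k^3 - 12*k + 16) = (k - 1)*(k + 4)*(k^2 - 4*k + 4) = (k - 2)*(k - 1)*(k + 4)*(k - 2)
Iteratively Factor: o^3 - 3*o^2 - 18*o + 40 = (o - 5)*(o^2 + 2*o - 8) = (o - 5)*(o - 2)*(o + 4)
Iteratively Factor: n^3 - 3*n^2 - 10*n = (n - 5)*(n^2 + 2*n) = n*(n - 5)*(n + 2)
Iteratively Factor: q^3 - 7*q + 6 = (q + 3)*(q^2 - 3*q + 2) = (q - 1)*(q + 3)*(q - 2)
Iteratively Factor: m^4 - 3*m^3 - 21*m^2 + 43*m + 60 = (m + 4)*(m^3 - 7*m^2 + 7*m + 15) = (m - 5)*(m + 4)*(m^2 - 2*m - 3) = (m - 5)*(m + 1)*(m + 4)*(m - 3)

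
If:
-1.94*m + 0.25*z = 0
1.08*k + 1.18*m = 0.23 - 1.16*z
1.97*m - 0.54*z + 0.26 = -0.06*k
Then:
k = -0.71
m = 0.10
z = 0.76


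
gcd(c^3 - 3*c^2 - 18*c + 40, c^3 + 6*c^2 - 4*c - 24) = c - 2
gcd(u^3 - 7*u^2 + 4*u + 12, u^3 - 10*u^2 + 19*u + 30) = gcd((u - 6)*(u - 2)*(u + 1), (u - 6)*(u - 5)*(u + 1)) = u^2 - 5*u - 6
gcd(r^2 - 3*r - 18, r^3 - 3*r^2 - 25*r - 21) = r + 3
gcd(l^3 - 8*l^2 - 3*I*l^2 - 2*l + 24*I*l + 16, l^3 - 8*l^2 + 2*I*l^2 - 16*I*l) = l - 8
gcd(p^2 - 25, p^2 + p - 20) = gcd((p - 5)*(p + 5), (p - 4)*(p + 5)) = p + 5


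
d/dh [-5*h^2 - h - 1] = -10*h - 1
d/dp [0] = 0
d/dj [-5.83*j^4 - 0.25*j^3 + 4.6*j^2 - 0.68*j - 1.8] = -23.32*j^3 - 0.75*j^2 + 9.2*j - 0.68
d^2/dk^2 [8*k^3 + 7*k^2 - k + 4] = 48*k + 14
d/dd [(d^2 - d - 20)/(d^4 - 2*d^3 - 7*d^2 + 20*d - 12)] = (-2*d^4 + d^3 + 78*d^2 + 49*d - 206)/(d^7 - 2*d^6 - 14*d^5 + 40*d^4 + 25*d^3 - 182*d^2 + 204*d - 72)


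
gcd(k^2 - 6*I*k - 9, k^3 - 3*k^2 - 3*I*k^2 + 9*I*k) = k - 3*I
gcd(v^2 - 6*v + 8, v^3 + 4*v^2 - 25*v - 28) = v - 4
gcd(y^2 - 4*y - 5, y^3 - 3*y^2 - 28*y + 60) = 1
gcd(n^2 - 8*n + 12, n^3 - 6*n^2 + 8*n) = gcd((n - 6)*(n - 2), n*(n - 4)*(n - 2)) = n - 2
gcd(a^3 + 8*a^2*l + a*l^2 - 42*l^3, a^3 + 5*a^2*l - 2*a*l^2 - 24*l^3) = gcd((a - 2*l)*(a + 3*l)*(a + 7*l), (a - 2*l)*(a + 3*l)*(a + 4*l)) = a^2 + a*l - 6*l^2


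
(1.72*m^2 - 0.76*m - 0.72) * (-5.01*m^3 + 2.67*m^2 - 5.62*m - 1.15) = -8.6172*m^5 + 8.4*m^4 - 8.0884*m^3 + 0.370800000000001*m^2 + 4.9204*m + 0.828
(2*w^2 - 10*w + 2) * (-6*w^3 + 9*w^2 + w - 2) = -12*w^5 + 78*w^4 - 100*w^3 + 4*w^2 + 22*w - 4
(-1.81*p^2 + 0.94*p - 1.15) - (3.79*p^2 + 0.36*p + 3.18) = -5.6*p^2 + 0.58*p - 4.33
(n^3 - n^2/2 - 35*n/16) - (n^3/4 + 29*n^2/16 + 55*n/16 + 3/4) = 3*n^3/4 - 37*n^2/16 - 45*n/8 - 3/4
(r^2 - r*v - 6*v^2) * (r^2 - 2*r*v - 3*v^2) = r^4 - 3*r^3*v - 7*r^2*v^2 + 15*r*v^3 + 18*v^4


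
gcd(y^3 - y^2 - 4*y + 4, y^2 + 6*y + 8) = y + 2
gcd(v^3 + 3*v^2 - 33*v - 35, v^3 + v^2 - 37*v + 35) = v^2 + 2*v - 35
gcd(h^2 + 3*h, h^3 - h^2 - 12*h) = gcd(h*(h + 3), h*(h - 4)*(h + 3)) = h^2 + 3*h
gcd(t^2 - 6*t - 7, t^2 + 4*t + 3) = t + 1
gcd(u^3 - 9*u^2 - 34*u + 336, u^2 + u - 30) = u + 6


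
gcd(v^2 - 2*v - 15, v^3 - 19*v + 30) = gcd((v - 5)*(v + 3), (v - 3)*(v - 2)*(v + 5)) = 1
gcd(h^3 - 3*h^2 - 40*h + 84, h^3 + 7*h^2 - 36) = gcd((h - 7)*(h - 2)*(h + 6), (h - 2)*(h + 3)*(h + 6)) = h^2 + 4*h - 12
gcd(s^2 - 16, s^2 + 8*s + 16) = s + 4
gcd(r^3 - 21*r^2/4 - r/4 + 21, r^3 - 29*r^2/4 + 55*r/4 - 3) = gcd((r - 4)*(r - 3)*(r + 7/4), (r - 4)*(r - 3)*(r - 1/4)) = r^2 - 7*r + 12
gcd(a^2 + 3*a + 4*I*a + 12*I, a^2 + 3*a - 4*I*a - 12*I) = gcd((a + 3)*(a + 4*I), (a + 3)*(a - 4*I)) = a + 3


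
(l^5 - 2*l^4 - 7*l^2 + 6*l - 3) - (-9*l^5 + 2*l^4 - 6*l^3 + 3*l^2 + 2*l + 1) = 10*l^5 - 4*l^4 + 6*l^3 - 10*l^2 + 4*l - 4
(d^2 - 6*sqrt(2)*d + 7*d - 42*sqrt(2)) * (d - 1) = d^3 - 6*sqrt(2)*d^2 + 6*d^2 - 36*sqrt(2)*d - 7*d + 42*sqrt(2)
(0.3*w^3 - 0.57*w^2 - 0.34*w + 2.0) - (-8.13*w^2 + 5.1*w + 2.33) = 0.3*w^3 + 7.56*w^2 - 5.44*w - 0.33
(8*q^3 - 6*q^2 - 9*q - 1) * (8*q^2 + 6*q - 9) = 64*q^5 - 180*q^3 - 8*q^2 + 75*q + 9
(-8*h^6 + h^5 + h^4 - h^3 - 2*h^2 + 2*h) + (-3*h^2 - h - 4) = -8*h^6 + h^5 + h^4 - h^3 - 5*h^2 + h - 4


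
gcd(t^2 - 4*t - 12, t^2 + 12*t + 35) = 1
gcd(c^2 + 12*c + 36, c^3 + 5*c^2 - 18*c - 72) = c + 6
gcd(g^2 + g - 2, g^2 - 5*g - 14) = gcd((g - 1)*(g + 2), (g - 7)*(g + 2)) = g + 2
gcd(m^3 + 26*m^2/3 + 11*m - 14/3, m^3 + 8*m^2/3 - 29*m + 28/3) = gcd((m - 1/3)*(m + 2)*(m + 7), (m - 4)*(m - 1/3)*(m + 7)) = m^2 + 20*m/3 - 7/3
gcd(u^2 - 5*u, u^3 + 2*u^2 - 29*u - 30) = u - 5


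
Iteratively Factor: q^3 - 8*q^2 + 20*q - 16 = (q - 2)*(q^2 - 6*q + 8) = (q - 2)^2*(q - 4)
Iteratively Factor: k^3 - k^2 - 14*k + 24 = (k - 3)*(k^2 + 2*k - 8) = (k - 3)*(k - 2)*(k + 4)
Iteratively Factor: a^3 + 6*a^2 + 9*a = (a + 3)*(a^2 + 3*a) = a*(a + 3)*(a + 3)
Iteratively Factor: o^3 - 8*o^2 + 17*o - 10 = (o - 5)*(o^2 - 3*o + 2) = (o - 5)*(o - 2)*(o - 1)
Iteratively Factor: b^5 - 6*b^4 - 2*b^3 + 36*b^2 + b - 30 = (b + 2)*(b^4 - 8*b^3 + 14*b^2 + 8*b - 15) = (b - 1)*(b + 2)*(b^3 - 7*b^2 + 7*b + 15) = (b - 3)*(b - 1)*(b + 2)*(b^2 - 4*b - 5) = (b - 3)*(b - 1)*(b + 1)*(b + 2)*(b - 5)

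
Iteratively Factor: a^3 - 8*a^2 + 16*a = (a - 4)*(a^2 - 4*a) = a*(a - 4)*(a - 4)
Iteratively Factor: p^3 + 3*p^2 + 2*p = (p)*(p^2 + 3*p + 2) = p*(p + 1)*(p + 2)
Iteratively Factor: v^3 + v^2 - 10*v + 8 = (v + 4)*(v^2 - 3*v + 2) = (v - 1)*(v + 4)*(v - 2)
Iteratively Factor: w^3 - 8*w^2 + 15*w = (w)*(w^2 - 8*w + 15) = w*(w - 5)*(w - 3)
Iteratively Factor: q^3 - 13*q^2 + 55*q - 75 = (q - 5)*(q^2 - 8*q + 15) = (q - 5)^2*(q - 3)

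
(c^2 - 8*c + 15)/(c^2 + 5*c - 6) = (c^2 - 8*c + 15)/(c^2 + 5*c - 6)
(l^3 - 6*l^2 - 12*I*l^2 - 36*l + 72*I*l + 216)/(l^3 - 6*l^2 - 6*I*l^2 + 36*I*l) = (l - 6*I)/l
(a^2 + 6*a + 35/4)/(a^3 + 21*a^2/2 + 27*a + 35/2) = (a + 7/2)/(a^2 + 8*a + 7)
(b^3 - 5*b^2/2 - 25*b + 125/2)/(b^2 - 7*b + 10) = (2*b^2 + 5*b - 25)/(2*(b - 2))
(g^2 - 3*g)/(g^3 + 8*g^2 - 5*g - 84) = g/(g^2 + 11*g + 28)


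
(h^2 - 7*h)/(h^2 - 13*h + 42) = h/(h - 6)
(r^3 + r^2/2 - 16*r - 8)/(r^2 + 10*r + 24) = (r^2 - 7*r/2 - 2)/(r + 6)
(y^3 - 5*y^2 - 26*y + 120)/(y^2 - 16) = (y^2 - y - 30)/(y + 4)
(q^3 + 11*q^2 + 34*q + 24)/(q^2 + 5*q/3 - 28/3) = 3*(q^2 + 7*q + 6)/(3*q - 7)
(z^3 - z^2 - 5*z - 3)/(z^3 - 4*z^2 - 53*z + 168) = (z^2 + 2*z + 1)/(z^2 - z - 56)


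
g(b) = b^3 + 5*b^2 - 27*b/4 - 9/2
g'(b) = 3*b^2 + 10*b - 27/4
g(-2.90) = 32.74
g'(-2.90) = -10.52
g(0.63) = -6.52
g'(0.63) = 0.74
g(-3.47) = 37.35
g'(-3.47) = -5.33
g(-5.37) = 21.08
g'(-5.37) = 26.06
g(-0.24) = -2.61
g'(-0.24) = -8.98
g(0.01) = -4.57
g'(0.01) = -6.65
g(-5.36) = 21.34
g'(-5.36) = 25.84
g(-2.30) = 25.31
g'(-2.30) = -13.88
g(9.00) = 1068.75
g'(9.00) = 326.25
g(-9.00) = -267.75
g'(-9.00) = 146.25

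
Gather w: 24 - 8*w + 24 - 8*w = 48 - 16*w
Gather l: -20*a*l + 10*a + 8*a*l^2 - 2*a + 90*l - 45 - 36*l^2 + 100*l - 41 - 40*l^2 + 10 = 8*a + l^2*(8*a - 76) + l*(190 - 20*a) - 76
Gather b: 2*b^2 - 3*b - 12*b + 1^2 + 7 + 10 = 2*b^2 - 15*b + 18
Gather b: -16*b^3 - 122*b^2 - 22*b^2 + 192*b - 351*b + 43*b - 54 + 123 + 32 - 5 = -16*b^3 - 144*b^2 - 116*b + 96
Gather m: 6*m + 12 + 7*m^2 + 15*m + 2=7*m^2 + 21*m + 14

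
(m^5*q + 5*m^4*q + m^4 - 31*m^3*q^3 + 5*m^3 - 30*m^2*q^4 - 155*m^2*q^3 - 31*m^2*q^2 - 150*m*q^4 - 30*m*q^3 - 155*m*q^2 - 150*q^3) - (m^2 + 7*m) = m^5*q + 5*m^4*q + m^4 - 31*m^3*q^3 + 5*m^3 - 30*m^2*q^4 - 155*m^2*q^3 - 31*m^2*q^2 - m^2 - 150*m*q^4 - 30*m*q^3 - 155*m*q^2 - 7*m - 150*q^3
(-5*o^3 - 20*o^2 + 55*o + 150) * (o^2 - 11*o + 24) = -5*o^5 + 35*o^4 + 155*o^3 - 935*o^2 - 330*o + 3600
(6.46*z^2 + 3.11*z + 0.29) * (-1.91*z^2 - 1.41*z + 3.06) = -12.3386*z^4 - 15.0487*z^3 + 14.8286*z^2 + 9.1077*z + 0.8874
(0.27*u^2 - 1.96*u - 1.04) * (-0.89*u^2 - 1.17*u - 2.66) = -0.2403*u^4 + 1.4285*u^3 + 2.5006*u^2 + 6.4304*u + 2.7664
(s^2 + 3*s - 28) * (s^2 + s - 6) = s^4 + 4*s^3 - 31*s^2 - 46*s + 168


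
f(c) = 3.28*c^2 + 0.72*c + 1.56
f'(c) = 6.56*c + 0.72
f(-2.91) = 27.24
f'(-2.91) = -18.37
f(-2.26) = 16.69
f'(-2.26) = -14.11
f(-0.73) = 2.78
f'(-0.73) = -4.07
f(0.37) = 2.28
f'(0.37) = 3.15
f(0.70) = 3.67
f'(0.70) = 5.31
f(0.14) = 1.73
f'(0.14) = 1.64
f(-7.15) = 164.09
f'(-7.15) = -46.18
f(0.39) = 2.34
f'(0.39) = 3.28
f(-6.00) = 115.32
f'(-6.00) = -38.64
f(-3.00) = 28.92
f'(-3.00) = -18.96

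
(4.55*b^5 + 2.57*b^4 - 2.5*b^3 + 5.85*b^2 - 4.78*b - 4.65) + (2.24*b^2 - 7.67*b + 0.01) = 4.55*b^5 + 2.57*b^4 - 2.5*b^3 + 8.09*b^2 - 12.45*b - 4.64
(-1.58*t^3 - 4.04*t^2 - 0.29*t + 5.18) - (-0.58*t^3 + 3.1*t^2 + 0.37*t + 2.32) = -1.0*t^3 - 7.14*t^2 - 0.66*t + 2.86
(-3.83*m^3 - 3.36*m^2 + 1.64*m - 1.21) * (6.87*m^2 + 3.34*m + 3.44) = -26.3121*m^5 - 35.8754*m^4 - 13.1308*m^3 - 14.3935*m^2 + 1.6002*m - 4.1624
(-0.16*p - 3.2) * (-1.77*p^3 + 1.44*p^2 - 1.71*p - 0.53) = 0.2832*p^4 + 5.4336*p^3 - 4.3344*p^2 + 5.5568*p + 1.696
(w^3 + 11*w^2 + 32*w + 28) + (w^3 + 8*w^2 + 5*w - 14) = 2*w^3 + 19*w^2 + 37*w + 14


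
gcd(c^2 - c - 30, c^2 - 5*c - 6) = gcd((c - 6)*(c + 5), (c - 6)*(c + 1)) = c - 6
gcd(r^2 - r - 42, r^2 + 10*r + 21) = 1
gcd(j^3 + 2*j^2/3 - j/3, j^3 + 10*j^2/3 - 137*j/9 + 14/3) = j - 1/3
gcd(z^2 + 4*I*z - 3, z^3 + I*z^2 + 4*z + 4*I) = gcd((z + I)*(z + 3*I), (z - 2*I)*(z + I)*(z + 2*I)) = z + I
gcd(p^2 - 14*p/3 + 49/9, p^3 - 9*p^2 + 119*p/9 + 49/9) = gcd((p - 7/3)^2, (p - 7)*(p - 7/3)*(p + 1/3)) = p - 7/3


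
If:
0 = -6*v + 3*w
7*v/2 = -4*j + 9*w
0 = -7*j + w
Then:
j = 0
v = 0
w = 0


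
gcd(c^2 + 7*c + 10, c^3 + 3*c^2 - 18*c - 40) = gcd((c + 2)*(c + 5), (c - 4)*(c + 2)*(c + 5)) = c^2 + 7*c + 10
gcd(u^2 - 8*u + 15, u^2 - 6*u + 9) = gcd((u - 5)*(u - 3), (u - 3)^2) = u - 3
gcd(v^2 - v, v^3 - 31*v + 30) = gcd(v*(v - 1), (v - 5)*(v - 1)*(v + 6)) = v - 1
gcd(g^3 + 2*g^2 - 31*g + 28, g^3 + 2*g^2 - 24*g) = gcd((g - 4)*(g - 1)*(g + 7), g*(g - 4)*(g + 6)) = g - 4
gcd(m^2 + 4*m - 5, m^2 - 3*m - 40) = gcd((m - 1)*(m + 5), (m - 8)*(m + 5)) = m + 5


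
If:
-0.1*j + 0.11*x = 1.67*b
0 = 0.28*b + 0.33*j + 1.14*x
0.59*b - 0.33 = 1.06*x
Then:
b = -0.11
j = 1.37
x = -0.37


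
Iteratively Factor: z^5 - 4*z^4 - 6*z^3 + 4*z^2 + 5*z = (z + 1)*(z^4 - 5*z^3 - z^2 + 5*z) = (z - 1)*(z + 1)*(z^3 - 4*z^2 - 5*z) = (z - 5)*(z - 1)*(z + 1)*(z^2 + z) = z*(z - 5)*(z - 1)*(z + 1)*(z + 1)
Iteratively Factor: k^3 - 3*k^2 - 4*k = (k - 4)*(k^2 + k) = (k - 4)*(k + 1)*(k)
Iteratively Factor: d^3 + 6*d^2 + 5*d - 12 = (d + 4)*(d^2 + 2*d - 3) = (d + 3)*(d + 4)*(d - 1)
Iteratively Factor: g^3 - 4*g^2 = (g - 4)*(g^2) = g*(g - 4)*(g)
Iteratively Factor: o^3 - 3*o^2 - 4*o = (o - 4)*(o^2 + o) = o*(o - 4)*(o + 1)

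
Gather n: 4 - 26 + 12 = -10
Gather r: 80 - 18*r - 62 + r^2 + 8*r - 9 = r^2 - 10*r + 9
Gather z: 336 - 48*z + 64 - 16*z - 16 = 384 - 64*z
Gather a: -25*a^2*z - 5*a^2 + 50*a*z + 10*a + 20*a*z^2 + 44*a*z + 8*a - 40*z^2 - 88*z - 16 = a^2*(-25*z - 5) + a*(20*z^2 + 94*z + 18) - 40*z^2 - 88*z - 16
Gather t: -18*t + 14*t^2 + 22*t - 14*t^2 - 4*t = 0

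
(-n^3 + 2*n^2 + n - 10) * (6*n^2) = -6*n^5 + 12*n^4 + 6*n^3 - 60*n^2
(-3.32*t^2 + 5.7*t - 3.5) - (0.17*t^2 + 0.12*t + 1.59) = -3.49*t^2 + 5.58*t - 5.09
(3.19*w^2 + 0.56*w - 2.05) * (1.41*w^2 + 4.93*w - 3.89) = 4.4979*w^4 + 16.5163*w^3 - 12.5388*w^2 - 12.2849*w + 7.9745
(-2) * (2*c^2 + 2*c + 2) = -4*c^2 - 4*c - 4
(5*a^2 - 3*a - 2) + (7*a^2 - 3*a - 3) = 12*a^2 - 6*a - 5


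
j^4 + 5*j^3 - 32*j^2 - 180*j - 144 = (j - 6)*(j + 1)*(j + 4)*(j + 6)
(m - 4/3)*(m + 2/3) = m^2 - 2*m/3 - 8/9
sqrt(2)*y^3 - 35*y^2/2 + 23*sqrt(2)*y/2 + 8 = (y - 8*sqrt(2))*(y - sqrt(2))*(sqrt(2)*y + 1/2)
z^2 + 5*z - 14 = (z - 2)*(z + 7)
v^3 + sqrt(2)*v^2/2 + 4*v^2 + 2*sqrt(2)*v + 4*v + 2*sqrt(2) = (v + 2)^2*(v + sqrt(2)/2)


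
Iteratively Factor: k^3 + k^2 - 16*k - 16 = (k + 4)*(k^2 - 3*k - 4) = (k + 1)*(k + 4)*(k - 4)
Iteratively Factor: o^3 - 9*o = (o + 3)*(o^2 - 3*o) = o*(o + 3)*(o - 3)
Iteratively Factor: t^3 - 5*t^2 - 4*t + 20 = (t + 2)*(t^2 - 7*t + 10) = (t - 5)*(t + 2)*(t - 2)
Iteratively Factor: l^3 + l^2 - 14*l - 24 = (l - 4)*(l^2 + 5*l + 6) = (l - 4)*(l + 2)*(l + 3)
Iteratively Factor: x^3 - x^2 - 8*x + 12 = (x - 2)*(x^2 + x - 6) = (x - 2)*(x + 3)*(x - 2)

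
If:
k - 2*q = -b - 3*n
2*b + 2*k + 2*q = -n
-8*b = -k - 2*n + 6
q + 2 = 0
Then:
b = -38/45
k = 182/45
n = -12/5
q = -2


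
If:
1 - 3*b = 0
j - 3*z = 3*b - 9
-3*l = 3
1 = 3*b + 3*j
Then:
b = 1/3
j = 0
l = -1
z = 8/3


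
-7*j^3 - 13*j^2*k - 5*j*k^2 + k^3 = (-7*j + k)*(j + k)^2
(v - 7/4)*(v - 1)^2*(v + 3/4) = v^4 - 3*v^3 + 27*v^2/16 + 13*v/8 - 21/16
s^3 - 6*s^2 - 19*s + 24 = (s - 8)*(s - 1)*(s + 3)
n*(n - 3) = n^2 - 3*n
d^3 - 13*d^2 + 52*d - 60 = (d - 6)*(d - 5)*(d - 2)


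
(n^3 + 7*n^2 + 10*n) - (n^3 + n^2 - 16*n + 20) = 6*n^2 + 26*n - 20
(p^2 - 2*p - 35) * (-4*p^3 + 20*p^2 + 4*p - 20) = -4*p^5 + 28*p^4 + 104*p^3 - 728*p^2 - 100*p + 700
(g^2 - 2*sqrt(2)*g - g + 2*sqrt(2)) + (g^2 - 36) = 2*g^2 - 2*sqrt(2)*g - g - 36 + 2*sqrt(2)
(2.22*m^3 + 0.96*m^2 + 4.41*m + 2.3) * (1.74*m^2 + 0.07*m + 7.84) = 3.8628*m^5 + 1.8258*m^4 + 25.1454*m^3 + 11.8371*m^2 + 34.7354*m + 18.032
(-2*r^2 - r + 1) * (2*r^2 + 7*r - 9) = -4*r^4 - 16*r^3 + 13*r^2 + 16*r - 9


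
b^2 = b^2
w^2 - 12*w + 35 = (w - 7)*(w - 5)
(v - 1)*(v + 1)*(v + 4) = v^3 + 4*v^2 - v - 4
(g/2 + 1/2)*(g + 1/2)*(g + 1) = g^3/2 + 5*g^2/4 + g + 1/4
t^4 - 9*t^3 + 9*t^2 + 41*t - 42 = (t - 7)*(t - 3)*(t - 1)*(t + 2)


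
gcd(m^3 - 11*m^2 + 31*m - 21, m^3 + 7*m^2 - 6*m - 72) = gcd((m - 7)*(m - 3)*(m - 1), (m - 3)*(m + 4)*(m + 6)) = m - 3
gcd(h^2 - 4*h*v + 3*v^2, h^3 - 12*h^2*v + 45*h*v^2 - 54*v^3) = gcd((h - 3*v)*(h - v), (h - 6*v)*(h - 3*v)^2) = -h + 3*v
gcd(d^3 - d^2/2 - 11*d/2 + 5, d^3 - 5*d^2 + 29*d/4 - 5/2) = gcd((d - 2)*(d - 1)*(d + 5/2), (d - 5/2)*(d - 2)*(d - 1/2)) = d - 2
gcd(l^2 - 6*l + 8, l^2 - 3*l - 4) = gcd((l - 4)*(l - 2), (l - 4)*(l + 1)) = l - 4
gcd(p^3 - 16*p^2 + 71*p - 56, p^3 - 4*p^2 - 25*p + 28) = p^2 - 8*p + 7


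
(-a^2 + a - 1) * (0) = 0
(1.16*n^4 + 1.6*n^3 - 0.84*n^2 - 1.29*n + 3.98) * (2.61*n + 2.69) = 3.0276*n^5 + 7.2964*n^4 + 2.1116*n^3 - 5.6265*n^2 + 6.9177*n + 10.7062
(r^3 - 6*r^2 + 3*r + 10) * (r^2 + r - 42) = r^5 - 5*r^4 - 45*r^3 + 265*r^2 - 116*r - 420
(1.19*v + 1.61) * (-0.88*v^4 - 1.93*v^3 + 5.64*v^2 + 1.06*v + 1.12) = -1.0472*v^5 - 3.7135*v^4 + 3.6043*v^3 + 10.3418*v^2 + 3.0394*v + 1.8032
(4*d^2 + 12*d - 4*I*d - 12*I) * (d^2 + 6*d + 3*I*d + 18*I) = 4*d^4 + 36*d^3 + 8*I*d^3 + 84*d^2 + 72*I*d^2 + 108*d + 144*I*d + 216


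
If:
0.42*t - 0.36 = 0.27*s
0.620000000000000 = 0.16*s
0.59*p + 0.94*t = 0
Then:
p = -5.33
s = 3.88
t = 3.35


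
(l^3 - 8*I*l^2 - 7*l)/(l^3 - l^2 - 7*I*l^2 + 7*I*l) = (l - I)/(l - 1)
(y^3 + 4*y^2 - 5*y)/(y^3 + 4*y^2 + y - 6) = y*(y + 5)/(y^2 + 5*y + 6)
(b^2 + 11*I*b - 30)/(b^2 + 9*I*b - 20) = (b + 6*I)/(b + 4*I)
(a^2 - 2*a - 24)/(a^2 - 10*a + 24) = (a + 4)/(a - 4)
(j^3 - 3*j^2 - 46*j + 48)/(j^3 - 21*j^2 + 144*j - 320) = (j^2 + 5*j - 6)/(j^2 - 13*j + 40)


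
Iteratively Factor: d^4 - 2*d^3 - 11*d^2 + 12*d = (d - 1)*(d^3 - d^2 - 12*d) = d*(d - 1)*(d^2 - d - 12) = d*(d - 1)*(d + 3)*(d - 4)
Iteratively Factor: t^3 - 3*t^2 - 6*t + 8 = (t - 4)*(t^2 + t - 2) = (t - 4)*(t - 1)*(t + 2)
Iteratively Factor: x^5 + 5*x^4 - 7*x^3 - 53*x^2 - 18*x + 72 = (x - 3)*(x^4 + 8*x^3 + 17*x^2 - 2*x - 24) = (x - 3)*(x + 2)*(x^3 + 6*x^2 + 5*x - 12) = (x - 3)*(x + 2)*(x + 3)*(x^2 + 3*x - 4) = (x - 3)*(x - 1)*(x + 2)*(x + 3)*(x + 4)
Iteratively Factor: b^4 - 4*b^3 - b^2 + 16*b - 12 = (b - 1)*(b^3 - 3*b^2 - 4*b + 12) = (b - 3)*(b - 1)*(b^2 - 4) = (b - 3)*(b - 2)*(b - 1)*(b + 2)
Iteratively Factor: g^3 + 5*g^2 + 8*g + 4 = (g + 2)*(g^2 + 3*g + 2) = (g + 1)*(g + 2)*(g + 2)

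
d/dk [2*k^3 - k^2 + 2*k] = 6*k^2 - 2*k + 2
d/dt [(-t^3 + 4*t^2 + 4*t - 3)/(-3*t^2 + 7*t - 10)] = (3*t^4 - 14*t^3 + 70*t^2 - 98*t - 19)/(9*t^4 - 42*t^3 + 109*t^2 - 140*t + 100)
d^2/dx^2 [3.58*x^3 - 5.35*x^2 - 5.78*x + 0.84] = 21.48*x - 10.7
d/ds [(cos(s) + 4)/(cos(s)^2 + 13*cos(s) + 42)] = (cos(s)^2 + 8*cos(s) + 10)*sin(s)/(cos(s)^2 + 13*cos(s) + 42)^2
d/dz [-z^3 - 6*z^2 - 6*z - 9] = -3*z^2 - 12*z - 6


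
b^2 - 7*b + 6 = (b - 6)*(b - 1)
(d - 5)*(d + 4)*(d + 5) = d^3 + 4*d^2 - 25*d - 100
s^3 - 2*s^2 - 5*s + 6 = (s - 3)*(s - 1)*(s + 2)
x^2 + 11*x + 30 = (x + 5)*(x + 6)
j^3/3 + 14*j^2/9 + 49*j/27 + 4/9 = (j/3 + 1)*(j + 1/3)*(j + 4/3)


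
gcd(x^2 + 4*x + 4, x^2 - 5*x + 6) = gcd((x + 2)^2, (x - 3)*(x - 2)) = 1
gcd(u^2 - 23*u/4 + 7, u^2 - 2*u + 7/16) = u - 7/4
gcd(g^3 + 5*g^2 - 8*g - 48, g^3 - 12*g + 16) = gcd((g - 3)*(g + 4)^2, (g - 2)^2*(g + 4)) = g + 4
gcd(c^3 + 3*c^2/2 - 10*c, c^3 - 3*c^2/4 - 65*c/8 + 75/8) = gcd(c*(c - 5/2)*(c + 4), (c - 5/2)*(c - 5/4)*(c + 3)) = c - 5/2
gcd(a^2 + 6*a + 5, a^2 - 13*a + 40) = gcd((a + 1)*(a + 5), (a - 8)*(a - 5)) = 1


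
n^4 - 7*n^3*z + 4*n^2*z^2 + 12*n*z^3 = n*(n - 6*z)*(n - 2*z)*(n + z)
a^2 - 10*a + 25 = (a - 5)^2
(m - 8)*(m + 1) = m^2 - 7*m - 8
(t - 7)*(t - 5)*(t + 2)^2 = t^4 - 8*t^3 - 9*t^2 + 92*t + 140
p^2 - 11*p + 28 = (p - 7)*(p - 4)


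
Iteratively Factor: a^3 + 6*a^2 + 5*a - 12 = (a + 3)*(a^2 + 3*a - 4) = (a - 1)*(a + 3)*(a + 4)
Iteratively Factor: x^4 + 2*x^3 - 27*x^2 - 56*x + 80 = (x + 4)*(x^3 - 2*x^2 - 19*x + 20) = (x + 4)^2*(x^2 - 6*x + 5) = (x - 5)*(x + 4)^2*(x - 1)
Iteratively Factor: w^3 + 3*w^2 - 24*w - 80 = (w - 5)*(w^2 + 8*w + 16) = (w - 5)*(w + 4)*(w + 4)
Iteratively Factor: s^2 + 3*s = (s + 3)*(s)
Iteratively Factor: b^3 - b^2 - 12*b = (b - 4)*(b^2 + 3*b) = (b - 4)*(b + 3)*(b)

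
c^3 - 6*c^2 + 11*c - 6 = (c - 3)*(c - 2)*(c - 1)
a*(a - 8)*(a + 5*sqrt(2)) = a^3 - 8*a^2 + 5*sqrt(2)*a^2 - 40*sqrt(2)*a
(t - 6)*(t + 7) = t^2 + t - 42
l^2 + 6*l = l*(l + 6)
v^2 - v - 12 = (v - 4)*(v + 3)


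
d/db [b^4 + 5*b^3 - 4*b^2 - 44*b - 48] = 4*b^3 + 15*b^2 - 8*b - 44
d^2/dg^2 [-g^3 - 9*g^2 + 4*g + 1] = -6*g - 18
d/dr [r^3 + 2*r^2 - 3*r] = 3*r^2 + 4*r - 3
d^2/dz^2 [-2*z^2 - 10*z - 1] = -4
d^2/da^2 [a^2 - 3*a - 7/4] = 2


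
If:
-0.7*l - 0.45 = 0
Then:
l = -0.64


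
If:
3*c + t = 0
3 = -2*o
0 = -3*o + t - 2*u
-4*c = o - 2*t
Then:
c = 3/20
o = -3/2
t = -9/20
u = 81/40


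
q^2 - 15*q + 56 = (q - 8)*(q - 7)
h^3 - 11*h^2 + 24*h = h*(h - 8)*(h - 3)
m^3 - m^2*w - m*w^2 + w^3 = (m - w)^2*(m + w)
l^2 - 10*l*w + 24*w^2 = (l - 6*w)*(l - 4*w)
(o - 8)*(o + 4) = o^2 - 4*o - 32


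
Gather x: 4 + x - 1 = x + 3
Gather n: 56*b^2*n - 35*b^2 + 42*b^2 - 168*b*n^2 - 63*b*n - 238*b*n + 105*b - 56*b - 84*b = 7*b^2 - 168*b*n^2 - 35*b + n*(56*b^2 - 301*b)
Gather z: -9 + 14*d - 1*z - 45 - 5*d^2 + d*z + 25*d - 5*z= -5*d^2 + 39*d + z*(d - 6) - 54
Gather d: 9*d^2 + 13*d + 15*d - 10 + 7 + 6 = 9*d^2 + 28*d + 3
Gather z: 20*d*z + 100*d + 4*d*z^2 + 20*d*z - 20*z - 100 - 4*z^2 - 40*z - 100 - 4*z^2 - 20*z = 100*d + z^2*(4*d - 8) + z*(40*d - 80) - 200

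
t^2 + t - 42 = (t - 6)*(t + 7)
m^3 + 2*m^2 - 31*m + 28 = (m - 4)*(m - 1)*(m + 7)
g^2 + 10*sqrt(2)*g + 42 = (g + 3*sqrt(2))*(g + 7*sqrt(2))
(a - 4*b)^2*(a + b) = a^3 - 7*a^2*b + 8*a*b^2 + 16*b^3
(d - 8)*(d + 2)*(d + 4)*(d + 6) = d^4 + 4*d^3 - 52*d^2 - 304*d - 384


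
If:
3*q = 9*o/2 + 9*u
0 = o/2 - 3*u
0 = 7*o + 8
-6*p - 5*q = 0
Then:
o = -8/7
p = 40/21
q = -16/7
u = -4/21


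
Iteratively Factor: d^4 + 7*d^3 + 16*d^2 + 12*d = (d + 3)*(d^3 + 4*d^2 + 4*d) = (d + 2)*(d + 3)*(d^2 + 2*d) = (d + 2)^2*(d + 3)*(d)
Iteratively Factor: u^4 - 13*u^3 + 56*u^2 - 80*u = (u)*(u^3 - 13*u^2 + 56*u - 80) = u*(u - 4)*(u^2 - 9*u + 20) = u*(u - 4)^2*(u - 5)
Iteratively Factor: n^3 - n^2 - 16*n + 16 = (n + 4)*(n^2 - 5*n + 4) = (n - 1)*(n + 4)*(n - 4)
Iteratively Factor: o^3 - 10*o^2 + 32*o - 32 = (o - 4)*(o^2 - 6*o + 8) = (o - 4)*(o - 2)*(o - 4)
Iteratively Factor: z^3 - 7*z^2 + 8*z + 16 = (z + 1)*(z^2 - 8*z + 16) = (z - 4)*(z + 1)*(z - 4)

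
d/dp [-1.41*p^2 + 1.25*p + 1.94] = 1.25 - 2.82*p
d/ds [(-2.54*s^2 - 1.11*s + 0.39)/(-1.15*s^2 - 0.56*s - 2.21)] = (0.1459*s^2 + 12.1238*s + 2.6715)/(1.3225*s^4 + 1.288*s^3 + 5.3966*s^2 + 2.4752*s + 4.8841)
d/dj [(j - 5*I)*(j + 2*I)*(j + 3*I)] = 3*j^2 + 19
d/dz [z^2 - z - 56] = 2*z - 1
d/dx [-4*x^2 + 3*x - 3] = 3 - 8*x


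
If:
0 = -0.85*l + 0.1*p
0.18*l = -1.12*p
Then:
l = 0.00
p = 0.00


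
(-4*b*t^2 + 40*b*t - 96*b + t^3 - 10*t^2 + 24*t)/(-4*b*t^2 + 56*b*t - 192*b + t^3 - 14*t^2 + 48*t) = (t - 4)/(t - 8)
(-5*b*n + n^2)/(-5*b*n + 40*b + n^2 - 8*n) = n/(n - 8)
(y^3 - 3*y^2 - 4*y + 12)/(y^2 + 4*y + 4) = (y^2 - 5*y + 6)/(y + 2)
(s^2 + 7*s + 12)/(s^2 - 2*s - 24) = (s + 3)/(s - 6)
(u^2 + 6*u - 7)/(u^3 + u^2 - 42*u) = (u - 1)/(u*(u - 6))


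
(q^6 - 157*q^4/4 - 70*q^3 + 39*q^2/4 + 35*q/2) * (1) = q^6 - 157*q^4/4 - 70*q^3 + 39*q^2/4 + 35*q/2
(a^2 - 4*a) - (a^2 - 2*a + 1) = -2*a - 1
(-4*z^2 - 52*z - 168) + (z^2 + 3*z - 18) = -3*z^2 - 49*z - 186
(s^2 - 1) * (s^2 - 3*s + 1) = s^4 - 3*s^3 + 3*s - 1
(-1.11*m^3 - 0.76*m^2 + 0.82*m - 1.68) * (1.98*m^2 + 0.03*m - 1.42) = -2.1978*m^5 - 1.5381*m^4 + 3.177*m^3 - 2.2226*m^2 - 1.2148*m + 2.3856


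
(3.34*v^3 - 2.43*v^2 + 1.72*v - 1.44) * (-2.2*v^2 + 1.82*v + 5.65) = -7.348*v^5 + 11.4248*v^4 + 10.6644*v^3 - 7.4311*v^2 + 7.0972*v - 8.136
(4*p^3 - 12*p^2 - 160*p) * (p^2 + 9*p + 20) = 4*p^5 + 24*p^4 - 188*p^3 - 1680*p^2 - 3200*p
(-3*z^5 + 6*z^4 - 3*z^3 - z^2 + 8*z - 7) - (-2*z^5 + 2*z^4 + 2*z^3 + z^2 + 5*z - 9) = -z^5 + 4*z^4 - 5*z^3 - 2*z^2 + 3*z + 2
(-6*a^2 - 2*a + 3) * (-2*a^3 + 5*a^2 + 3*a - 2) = 12*a^5 - 26*a^4 - 34*a^3 + 21*a^2 + 13*a - 6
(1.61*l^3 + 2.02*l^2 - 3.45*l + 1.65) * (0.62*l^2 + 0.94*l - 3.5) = 0.9982*l^5 + 2.7658*l^4 - 5.8752*l^3 - 9.29*l^2 + 13.626*l - 5.775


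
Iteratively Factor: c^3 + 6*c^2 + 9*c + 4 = (c + 4)*(c^2 + 2*c + 1) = (c + 1)*(c + 4)*(c + 1)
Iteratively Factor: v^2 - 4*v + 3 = (v - 1)*(v - 3)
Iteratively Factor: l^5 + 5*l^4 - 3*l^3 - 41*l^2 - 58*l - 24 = (l + 1)*(l^4 + 4*l^3 - 7*l^2 - 34*l - 24) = (l - 3)*(l + 1)*(l^3 + 7*l^2 + 14*l + 8) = (l - 3)*(l + 1)*(l + 4)*(l^2 + 3*l + 2) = (l - 3)*(l + 1)*(l + 2)*(l + 4)*(l + 1)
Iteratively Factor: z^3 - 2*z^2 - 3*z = (z + 1)*(z^2 - 3*z) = z*(z + 1)*(z - 3)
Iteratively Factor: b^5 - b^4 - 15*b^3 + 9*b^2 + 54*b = (b)*(b^4 - b^3 - 15*b^2 + 9*b + 54) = b*(b + 2)*(b^3 - 3*b^2 - 9*b + 27) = b*(b + 2)*(b + 3)*(b^2 - 6*b + 9) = b*(b - 3)*(b + 2)*(b + 3)*(b - 3)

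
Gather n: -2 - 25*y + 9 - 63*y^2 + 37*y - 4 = -63*y^2 + 12*y + 3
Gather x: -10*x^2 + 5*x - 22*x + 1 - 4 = -10*x^2 - 17*x - 3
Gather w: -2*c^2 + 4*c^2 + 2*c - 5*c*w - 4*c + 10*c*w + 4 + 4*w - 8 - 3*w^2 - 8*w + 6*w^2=2*c^2 - 2*c + 3*w^2 + w*(5*c - 4) - 4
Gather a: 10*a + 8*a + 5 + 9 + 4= 18*a + 18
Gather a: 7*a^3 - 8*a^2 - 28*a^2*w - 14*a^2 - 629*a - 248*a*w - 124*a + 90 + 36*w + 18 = 7*a^3 + a^2*(-28*w - 22) + a*(-248*w - 753) + 36*w + 108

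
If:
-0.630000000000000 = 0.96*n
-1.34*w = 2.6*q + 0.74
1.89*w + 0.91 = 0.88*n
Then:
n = -0.66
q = 0.12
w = -0.79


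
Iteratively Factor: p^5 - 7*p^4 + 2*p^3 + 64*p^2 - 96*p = (p + 3)*(p^4 - 10*p^3 + 32*p^2 - 32*p) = p*(p + 3)*(p^3 - 10*p^2 + 32*p - 32) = p*(p - 4)*(p + 3)*(p^2 - 6*p + 8) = p*(p - 4)^2*(p + 3)*(p - 2)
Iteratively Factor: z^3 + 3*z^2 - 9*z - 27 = (z + 3)*(z^2 - 9) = (z - 3)*(z + 3)*(z + 3)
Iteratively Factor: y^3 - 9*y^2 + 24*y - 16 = (y - 1)*(y^2 - 8*y + 16) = (y - 4)*(y - 1)*(y - 4)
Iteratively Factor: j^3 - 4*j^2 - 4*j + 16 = (j - 4)*(j^2 - 4) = (j - 4)*(j - 2)*(j + 2)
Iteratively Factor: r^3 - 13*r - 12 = (r + 1)*(r^2 - r - 12) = (r + 1)*(r + 3)*(r - 4)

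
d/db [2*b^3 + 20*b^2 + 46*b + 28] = 6*b^2 + 40*b + 46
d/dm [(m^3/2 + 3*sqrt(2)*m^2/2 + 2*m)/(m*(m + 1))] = (m^2 + 2*m - 4 + 3*sqrt(2))/(2*(m^2 + 2*m + 1))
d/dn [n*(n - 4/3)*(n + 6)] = 3*n^2 + 28*n/3 - 8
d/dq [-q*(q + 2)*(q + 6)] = -3*q^2 - 16*q - 12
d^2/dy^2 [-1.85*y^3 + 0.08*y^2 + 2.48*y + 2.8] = 0.16 - 11.1*y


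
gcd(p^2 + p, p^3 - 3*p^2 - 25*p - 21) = p + 1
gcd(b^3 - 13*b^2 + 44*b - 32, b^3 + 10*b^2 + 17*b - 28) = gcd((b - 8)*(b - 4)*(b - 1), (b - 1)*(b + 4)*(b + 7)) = b - 1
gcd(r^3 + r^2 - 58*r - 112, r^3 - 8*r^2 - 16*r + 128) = r - 8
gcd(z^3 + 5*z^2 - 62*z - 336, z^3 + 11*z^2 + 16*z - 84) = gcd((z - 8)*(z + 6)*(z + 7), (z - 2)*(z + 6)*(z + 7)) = z^2 + 13*z + 42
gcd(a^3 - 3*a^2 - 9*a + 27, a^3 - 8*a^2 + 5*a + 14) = 1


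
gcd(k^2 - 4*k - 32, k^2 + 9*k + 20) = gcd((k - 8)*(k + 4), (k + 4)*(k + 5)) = k + 4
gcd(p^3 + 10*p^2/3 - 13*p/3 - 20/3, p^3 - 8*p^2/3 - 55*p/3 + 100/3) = p^2 + 7*p/3 - 20/3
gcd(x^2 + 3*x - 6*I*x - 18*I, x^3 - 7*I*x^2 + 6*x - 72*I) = x - 6*I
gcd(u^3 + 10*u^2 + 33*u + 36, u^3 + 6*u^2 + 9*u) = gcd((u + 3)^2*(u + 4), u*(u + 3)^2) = u^2 + 6*u + 9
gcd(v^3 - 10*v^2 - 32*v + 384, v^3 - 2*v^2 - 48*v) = v^2 - 2*v - 48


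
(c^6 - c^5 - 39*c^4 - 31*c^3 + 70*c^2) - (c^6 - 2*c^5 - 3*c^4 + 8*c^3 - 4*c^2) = c^5 - 36*c^4 - 39*c^3 + 74*c^2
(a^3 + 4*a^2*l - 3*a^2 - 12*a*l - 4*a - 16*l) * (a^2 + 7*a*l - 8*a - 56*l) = a^5 + 11*a^4*l - 11*a^4 + 28*a^3*l^2 - 121*a^3*l + 20*a^3 - 308*a^2*l^2 + 220*a^2*l + 32*a^2 + 560*a*l^2 + 352*a*l + 896*l^2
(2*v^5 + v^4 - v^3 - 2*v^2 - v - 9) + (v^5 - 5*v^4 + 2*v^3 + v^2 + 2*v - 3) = 3*v^5 - 4*v^4 + v^3 - v^2 + v - 12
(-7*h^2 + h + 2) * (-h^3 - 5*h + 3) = 7*h^5 - h^4 + 33*h^3 - 26*h^2 - 7*h + 6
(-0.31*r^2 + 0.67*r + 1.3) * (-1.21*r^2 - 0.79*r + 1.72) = 0.3751*r^4 - 0.5658*r^3 - 2.6355*r^2 + 0.1254*r + 2.236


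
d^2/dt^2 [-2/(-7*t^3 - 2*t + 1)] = 4*(-21*t*(7*t^3 + 2*t - 1) + (21*t^2 + 2)^2)/(7*t^3 + 2*t - 1)^3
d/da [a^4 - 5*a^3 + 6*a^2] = a*(4*a^2 - 15*a + 12)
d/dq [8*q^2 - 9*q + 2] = 16*q - 9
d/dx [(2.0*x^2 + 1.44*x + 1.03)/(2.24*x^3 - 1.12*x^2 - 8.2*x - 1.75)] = (-4.48*x^4 - 6.4512*x^3 - 21.7088*x^2 - 4.6928*x + 5.926)/(5.0176*x^6 - 5.0176*x^5 - 35.4816*x^4 + 10.528*x^3 + 71.16*x^2 + 28.7*x + 3.0625)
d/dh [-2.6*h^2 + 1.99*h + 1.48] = 1.99 - 5.2*h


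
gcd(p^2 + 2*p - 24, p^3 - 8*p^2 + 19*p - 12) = p - 4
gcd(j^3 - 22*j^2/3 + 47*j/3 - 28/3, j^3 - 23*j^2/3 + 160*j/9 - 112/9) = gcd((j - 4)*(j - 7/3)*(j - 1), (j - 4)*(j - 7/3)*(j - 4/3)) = j^2 - 19*j/3 + 28/3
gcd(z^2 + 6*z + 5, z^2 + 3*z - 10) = z + 5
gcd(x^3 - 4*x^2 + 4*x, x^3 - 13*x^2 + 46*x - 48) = x - 2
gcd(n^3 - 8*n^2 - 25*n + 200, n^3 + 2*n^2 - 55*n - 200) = n^2 - 3*n - 40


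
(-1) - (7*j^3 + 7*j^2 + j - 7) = -7*j^3 - 7*j^2 - j + 6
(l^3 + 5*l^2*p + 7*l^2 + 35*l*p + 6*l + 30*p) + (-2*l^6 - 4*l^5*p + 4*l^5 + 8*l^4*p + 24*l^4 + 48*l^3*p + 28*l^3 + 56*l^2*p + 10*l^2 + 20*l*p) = -2*l^6 - 4*l^5*p + 4*l^5 + 8*l^4*p + 24*l^4 + 48*l^3*p + 29*l^3 + 61*l^2*p + 17*l^2 + 55*l*p + 6*l + 30*p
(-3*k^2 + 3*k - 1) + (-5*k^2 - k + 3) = -8*k^2 + 2*k + 2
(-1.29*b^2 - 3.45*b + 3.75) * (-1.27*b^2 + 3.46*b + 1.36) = 1.6383*b^4 - 0.0819000000000001*b^3 - 18.4539*b^2 + 8.283*b + 5.1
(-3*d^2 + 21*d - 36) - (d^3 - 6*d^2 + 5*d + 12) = -d^3 + 3*d^2 + 16*d - 48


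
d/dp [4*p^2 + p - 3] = 8*p + 1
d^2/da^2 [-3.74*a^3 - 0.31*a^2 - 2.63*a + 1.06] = -22.44*a - 0.62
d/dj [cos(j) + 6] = -sin(j)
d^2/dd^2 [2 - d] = 0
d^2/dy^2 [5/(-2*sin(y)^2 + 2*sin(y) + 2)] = 5*(-4*sin(y)^4 + 3*sin(y)^3 + sin(y)^2 - 5*sin(y) + 4)/(2*(sin(y) + cos(y)^2)^3)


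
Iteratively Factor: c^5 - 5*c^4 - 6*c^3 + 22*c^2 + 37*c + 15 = (c + 1)*(c^4 - 6*c^3 + 22*c + 15) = (c - 3)*(c + 1)*(c^3 - 3*c^2 - 9*c - 5) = (c - 5)*(c - 3)*(c + 1)*(c^2 + 2*c + 1) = (c - 5)*(c - 3)*(c + 1)^2*(c + 1)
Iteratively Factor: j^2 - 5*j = (j - 5)*(j)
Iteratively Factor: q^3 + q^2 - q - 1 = (q - 1)*(q^2 + 2*q + 1) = (q - 1)*(q + 1)*(q + 1)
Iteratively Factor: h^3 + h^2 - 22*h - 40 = (h + 2)*(h^2 - h - 20) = (h + 2)*(h + 4)*(h - 5)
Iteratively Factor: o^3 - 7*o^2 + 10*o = (o)*(o^2 - 7*o + 10) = o*(o - 2)*(o - 5)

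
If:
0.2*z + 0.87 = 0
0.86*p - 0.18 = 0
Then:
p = 0.21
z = -4.35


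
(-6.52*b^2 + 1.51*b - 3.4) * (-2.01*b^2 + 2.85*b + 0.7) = 13.1052*b^4 - 21.6171*b^3 + 6.5735*b^2 - 8.633*b - 2.38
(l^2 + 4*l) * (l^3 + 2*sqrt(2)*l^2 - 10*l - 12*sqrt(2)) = l^5 + 2*sqrt(2)*l^4 + 4*l^4 - 10*l^3 + 8*sqrt(2)*l^3 - 40*l^2 - 12*sqrt(2)*l^2 - 48*sqrt(2)*l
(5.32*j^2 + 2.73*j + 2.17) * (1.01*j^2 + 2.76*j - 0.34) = 5.3732*j^4 + 17.4405*j^3 + 7.9177*j^2 + 5.061*j - 0.7378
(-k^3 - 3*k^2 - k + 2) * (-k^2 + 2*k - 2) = k^5 + k^4 - 3*k^3 + 2*k^2 + 6*k - 4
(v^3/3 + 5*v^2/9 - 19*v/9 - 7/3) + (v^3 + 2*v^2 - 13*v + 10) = 4*v^3/3 + 23*v^2/9 - 136*v/9 + 23/3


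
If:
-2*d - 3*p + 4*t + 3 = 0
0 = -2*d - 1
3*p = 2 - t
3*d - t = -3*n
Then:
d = -1/2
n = 11/30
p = 4/5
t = -2/5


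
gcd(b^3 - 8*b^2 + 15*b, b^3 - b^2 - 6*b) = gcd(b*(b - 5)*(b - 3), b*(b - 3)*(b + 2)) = b^2 - 3*b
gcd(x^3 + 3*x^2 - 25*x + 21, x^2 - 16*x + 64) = 1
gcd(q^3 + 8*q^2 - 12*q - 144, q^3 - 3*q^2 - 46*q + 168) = q - 4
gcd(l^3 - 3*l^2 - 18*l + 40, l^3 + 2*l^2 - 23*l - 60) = l^2 - l - 20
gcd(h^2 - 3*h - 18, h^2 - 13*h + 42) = h - 6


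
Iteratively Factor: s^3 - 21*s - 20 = (s + 4)*(s^2 - 4*s - 5) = (s + 1)*(s + 4)*(s - 5)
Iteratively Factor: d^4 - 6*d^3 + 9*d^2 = (d - 3)*(d^3 - 3*d^2) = d*(d - 3)*(d^2 - 3*d) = d^2*(d - 3)*(d - 3)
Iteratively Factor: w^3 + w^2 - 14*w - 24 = (w - 4)*(w^2 + 5*w + 6) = (w - 4)*(w + 3)*(w + 2)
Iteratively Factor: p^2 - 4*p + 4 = (p - 2)*(p - 2)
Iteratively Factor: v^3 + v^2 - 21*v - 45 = (v - 5)*(v^2 + 6*v + 9) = (v - 5)*(v + 3)*(v + 3)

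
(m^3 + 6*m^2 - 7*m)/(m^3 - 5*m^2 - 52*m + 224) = m*(m - 1)/(m^2 - 12*m + 32)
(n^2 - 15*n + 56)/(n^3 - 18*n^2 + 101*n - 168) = 1/(n - 3)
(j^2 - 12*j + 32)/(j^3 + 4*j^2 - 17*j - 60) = (j - 8)/(j^2 + 8*j + 15)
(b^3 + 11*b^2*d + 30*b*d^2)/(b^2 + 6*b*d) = b + 5*d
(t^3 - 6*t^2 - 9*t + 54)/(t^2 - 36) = (t^2 - 9)/(t + 6)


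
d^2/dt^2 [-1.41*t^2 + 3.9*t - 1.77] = -2.82000000000000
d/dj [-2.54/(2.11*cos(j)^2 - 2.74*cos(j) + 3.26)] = (6.9596 - 10.7188*cos(j))*sin(j)/(2.11*cos(j)^2 - 2.74*cos(j) + 3.26)^2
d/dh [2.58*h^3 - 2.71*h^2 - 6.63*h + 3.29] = 7.74*h^2 - 5.42*h - 6.63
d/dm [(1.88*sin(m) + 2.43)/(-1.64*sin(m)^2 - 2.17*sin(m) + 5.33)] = (3.0832*sin(m)^2 + 7.9704*sin(m) + 15.2935)*cos(m)/(2.6896*sin(m)^4 + 7.1176*sin(m)^3 - 12.7735*sin(m)^2 - 23.1322*sin(m) + 28.4089)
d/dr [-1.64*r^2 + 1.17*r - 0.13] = 1.17 - 3.28*r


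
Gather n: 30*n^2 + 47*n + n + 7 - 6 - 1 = 30*n^2 + 48*n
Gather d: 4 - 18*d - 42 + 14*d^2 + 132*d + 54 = 14*d^2 + 114*d + 16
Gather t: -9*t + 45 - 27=18 - 9*t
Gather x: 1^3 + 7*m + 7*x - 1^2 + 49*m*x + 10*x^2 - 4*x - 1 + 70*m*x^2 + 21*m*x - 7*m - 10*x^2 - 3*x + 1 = 70*m*x^2 + 70*m*x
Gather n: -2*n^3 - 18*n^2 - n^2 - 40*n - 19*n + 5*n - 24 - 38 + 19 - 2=-2*n^3 - 19*n^2 - 54*n - 45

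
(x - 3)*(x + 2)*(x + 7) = x^3 + 6*x^2 - 13*x - 42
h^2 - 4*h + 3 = (h - 3)*(h - 1)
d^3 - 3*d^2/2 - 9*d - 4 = (d - 4)*(d + 1/2)*(d + 2)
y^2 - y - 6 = (y - 3)*(y + 2)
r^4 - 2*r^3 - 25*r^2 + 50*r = r*(r - 5)*(r - 2)*(r + 5)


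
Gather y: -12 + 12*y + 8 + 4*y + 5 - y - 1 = 15*y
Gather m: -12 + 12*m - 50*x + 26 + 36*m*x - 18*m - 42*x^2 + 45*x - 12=m*(36*x - 6) - 42*x^2 - 5*x + 2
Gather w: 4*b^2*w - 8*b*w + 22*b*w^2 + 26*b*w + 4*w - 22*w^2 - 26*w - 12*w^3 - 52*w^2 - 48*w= -12*w^3 + w^2*(22*b - 74) + w*(4*b^2 + 18*b - 70)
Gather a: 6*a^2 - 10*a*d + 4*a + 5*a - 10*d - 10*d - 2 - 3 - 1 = 6*a^2 + a*(9 - 10*d) - 20*d - 6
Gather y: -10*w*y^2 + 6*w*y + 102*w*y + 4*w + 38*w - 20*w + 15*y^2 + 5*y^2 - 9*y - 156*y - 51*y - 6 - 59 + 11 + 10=22*w + y^2*(20 - 10*w) + y*(108*w - 216) - 44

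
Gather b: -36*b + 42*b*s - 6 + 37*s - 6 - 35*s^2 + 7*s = b*(42*s - 36) - 35*s^2 + 44*s - 12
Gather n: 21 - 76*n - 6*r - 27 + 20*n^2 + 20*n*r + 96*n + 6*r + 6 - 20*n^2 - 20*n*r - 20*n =0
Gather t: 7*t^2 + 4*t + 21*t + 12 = 7*t^2 + 25*t + 12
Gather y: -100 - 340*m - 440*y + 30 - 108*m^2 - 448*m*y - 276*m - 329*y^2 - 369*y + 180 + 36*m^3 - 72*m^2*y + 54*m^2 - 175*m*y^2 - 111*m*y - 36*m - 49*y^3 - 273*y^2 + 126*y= 36*m^3 - 54*m^2 - 652*m - 49*y^3 + y^2*(-175*m - 602) + y*(-72*m^2 - 559*m - 683) + 110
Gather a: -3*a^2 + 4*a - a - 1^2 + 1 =-3*a^2 + 3*a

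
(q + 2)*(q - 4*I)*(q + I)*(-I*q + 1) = -I*q^4 - 2*q^3 - 2*I*q^3 - 4*q^2 - 7*I*q^2 + 4*q - 14*I*q + 8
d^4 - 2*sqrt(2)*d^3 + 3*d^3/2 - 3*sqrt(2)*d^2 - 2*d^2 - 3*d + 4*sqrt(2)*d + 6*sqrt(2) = (d + 3/2)*(d - 2*sqrt(2))*(d - sqrt(2))*(d + sqrt(2))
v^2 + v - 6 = (v - 2)*(v + 3)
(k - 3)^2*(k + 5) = k^3 - k^2 - 21*k + 45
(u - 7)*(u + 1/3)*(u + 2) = u^3 - 14*u^2/3 - 47*u/3 - 14/3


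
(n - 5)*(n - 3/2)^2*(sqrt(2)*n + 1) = sqrt(2)*n^4 - 8*sqrt(2)*n^3 + n^3 - 8*n^2 + 69*sqrt(2)*n^2/4 - 45*sqrt(2)*n/4 + 69*n/4 - 45/4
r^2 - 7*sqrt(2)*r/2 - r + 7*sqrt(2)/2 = (r - 1)*(r - 7*sqrt(2)/2)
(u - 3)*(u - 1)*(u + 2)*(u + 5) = u^4 + 3*u^3 - 15*u^2 - 19*u + 30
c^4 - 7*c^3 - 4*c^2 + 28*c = c*(c - 7)*(c - 2)*(c + 2)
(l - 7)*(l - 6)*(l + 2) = l^3 - 11*l^2 + 16*l + 84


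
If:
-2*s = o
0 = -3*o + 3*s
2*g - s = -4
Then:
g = -2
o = 0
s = 0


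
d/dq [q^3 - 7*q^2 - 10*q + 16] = 3*q^2 - 14*q - 10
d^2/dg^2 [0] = 0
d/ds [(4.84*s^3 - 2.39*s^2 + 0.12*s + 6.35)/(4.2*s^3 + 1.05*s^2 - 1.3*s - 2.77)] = (15.12*s^4 - 13.592*s^3 - 117.2494*s^2 - 0.0943999999999985*s + 7.9226)/(17.64*s^6 + 8.82*s^5 - 9.8175*s^4 - 25.998*s^3 - 4.127*s^2 + 7.202*s + 7.6729)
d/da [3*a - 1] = 3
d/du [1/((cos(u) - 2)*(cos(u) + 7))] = (2*cos(u) + 5)*sin(u)/((cos(u) - 2)^2*(cos(u) + 7)^2)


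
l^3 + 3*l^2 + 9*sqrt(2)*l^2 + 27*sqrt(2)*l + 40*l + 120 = (l + 3)*(l + 4*sqrt(2))*(l + 5*sqrt(2))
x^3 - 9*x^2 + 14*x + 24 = (x - 6)*(x - 4)*(x + 1)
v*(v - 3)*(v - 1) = v^3 - 4*v^2 + 3*v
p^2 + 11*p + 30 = (p + 5)*(p + 6)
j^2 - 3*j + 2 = (j - 2)*(j - 1)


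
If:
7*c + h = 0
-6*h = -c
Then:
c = 0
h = 0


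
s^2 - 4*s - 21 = (s - 7)*(s + 3)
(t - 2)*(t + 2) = t^2 - 4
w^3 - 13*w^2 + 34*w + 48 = (w - 8)*(w - 6)*(w + 1)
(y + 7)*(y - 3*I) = y^2 + 7*y - 3*I*y - 21*I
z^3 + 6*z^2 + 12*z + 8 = (z + 2)^3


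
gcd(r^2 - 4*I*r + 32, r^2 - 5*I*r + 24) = r - 8*I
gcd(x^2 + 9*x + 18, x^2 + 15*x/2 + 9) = x + 6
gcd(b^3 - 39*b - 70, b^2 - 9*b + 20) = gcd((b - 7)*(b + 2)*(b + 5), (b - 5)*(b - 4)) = 1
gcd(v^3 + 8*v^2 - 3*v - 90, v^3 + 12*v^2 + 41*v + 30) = v^2 + 11*v + 30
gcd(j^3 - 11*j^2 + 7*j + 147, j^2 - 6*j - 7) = j - 7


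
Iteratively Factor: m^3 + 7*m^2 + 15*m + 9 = (m + 1)*(m^2 + 6*m + 9) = (m + 1)*(m + 3)*(m + 3)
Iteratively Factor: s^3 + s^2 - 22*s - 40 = (s + 2)*(s^2 - s - 20) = (s - 5)*(s + 2)*(s + 4)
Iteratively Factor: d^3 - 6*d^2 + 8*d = (d)*(d^2 - 6*d + 8) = d*(d - 2)*(d - 4)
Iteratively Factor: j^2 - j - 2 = (j + 1)*(j - 2)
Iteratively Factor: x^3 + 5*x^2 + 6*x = (x + 2)*(x^2 + 3*x) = x*(x + 2)*(x + 3)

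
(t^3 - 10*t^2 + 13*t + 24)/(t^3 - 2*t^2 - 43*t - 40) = (t - 3)/(t + 5)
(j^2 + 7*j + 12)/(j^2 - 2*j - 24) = (j + 3)/(j - 6)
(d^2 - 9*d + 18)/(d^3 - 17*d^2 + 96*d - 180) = (d - 3)/(d^2 - 11*d + 30)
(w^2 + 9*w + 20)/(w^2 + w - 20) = (w + 4)/(w - 4)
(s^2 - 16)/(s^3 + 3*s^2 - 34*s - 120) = (s - 4)/(s^2 - s - 30)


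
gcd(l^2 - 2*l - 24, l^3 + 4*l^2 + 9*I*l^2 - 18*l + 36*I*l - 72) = l + 4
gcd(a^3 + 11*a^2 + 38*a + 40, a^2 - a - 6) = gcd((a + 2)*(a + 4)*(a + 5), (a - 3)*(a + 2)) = a + 2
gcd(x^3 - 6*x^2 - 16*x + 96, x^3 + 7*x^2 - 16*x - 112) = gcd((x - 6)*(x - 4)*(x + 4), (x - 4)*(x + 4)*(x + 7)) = x^2 - 16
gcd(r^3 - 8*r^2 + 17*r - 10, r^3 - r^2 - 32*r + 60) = r^2 - 7*r + 10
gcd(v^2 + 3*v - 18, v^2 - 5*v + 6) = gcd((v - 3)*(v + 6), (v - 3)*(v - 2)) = v - 3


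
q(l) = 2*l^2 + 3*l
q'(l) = 4*l + 3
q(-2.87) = 7.86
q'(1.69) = 9.76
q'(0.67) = 5.68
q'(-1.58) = -3.32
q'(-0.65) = 0.40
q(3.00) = 27.00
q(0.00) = 0.00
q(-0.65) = -1.10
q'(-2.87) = -8.48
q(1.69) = 10.78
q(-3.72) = 16.52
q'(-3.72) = -11.88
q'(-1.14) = -1.56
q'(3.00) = 15.00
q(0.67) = 2.91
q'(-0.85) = -0.40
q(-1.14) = -0.82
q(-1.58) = 0.25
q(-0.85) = -1.10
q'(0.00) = 3.00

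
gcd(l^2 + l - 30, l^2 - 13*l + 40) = l - 5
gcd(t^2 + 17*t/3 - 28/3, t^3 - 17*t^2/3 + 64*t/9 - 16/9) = t - 4/3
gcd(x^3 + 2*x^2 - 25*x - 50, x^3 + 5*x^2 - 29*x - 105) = x - 5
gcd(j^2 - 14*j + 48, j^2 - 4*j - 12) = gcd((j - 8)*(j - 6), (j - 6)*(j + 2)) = j - 6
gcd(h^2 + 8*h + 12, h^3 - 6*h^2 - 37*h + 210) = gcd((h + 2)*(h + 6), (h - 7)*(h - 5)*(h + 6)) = h + 6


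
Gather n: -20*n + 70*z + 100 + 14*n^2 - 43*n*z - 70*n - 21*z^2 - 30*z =14*n^2 + n*(-43*z - 90) - 21*z^2 + 40*z + 100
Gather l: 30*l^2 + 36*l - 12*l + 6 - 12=30*l^2 + 24*l - 6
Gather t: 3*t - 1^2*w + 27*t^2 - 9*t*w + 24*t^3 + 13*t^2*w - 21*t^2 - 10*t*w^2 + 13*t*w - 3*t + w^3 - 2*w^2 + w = 24*t^3 + t^2*(13*w + 6) + t*(-10*w^2 + 4*w) + w^3 - 2*w^2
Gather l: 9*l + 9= 9*l + 9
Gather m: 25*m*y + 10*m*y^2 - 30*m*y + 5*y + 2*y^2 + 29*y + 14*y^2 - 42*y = m*(10*y^2 - 5*y) + 16*y^2 - 8*y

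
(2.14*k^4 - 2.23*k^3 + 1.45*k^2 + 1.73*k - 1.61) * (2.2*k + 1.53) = 4.708*k^5 - 1.6318*k^4 - 0.2219*k^3 + 6.0245*k^2 - 0.895100000000001*k - 2.4633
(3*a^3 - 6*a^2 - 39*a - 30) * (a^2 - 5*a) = 3*a^5 - 21*a^4 - 9*a^3 + 165*a^2 + 150*a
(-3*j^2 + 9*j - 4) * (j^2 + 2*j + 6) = -3*j^4 + 3*j^3 - 4*j^2 + 46*j - 24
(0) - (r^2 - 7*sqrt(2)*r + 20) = -r^2 + 7*sqrt(2)*r - 20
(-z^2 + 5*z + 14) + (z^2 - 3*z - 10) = 2*z + 4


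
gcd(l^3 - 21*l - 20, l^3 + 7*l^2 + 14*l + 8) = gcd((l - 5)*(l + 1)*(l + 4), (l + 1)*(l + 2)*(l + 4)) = l^2 + 5*l + 4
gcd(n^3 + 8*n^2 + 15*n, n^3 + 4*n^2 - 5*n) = n^2 + 5*n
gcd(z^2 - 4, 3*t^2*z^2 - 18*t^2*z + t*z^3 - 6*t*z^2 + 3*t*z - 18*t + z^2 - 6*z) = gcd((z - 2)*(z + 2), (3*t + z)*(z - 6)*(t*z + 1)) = 1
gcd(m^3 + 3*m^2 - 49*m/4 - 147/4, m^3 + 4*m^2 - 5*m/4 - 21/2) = m + 7/2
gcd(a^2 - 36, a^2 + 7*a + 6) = a + 6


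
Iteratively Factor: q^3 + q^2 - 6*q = (q)*(q^2 + q - 6) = q*(q + 3)*(q - 2)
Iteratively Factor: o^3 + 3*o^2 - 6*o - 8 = (o - 2)*(o^2 + 5*o + 4) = (o - 2)*(o + 1)*(o + 4)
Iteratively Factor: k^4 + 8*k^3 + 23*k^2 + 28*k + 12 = (k + 1)*(k^3 + 7*k^2 + 16*k + 12) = (k + 1)*(k + 3)*(k^2 + 4*k + 4) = (k + 1)*(k + 2)*(k + 3)*(k + 2)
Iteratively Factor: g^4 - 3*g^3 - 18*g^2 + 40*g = (g - 2)*(g^3 - g^2 - 20*g) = (g - 5)*(g - 2)*(g^2 + 4*g) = g*(g - 5)*(g - 2)*(g + 4)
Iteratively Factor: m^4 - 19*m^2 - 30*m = (m - 5)*(m^3 + 5*m^2 + 6*m) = m*(m - 5)*(m^2 + 5*m + 6) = m*(m - 5)*(m + 3)*(m + 2)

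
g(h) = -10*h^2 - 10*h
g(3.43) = -151.95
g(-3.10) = -65.10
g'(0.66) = -23.20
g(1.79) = -49.94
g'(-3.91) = 68.20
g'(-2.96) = 49.20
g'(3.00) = -70.00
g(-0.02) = 0.20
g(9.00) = -900.00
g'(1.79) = -45.80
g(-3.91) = -113.78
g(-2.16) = -25.06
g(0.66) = -10.96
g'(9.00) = -190.00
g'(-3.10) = 52.00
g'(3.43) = -78.60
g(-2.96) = -58.02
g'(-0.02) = -9.60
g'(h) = -20*h - 10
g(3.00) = -120.00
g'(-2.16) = 33.20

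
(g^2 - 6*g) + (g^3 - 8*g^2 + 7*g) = g^3 - 7*g^2 + g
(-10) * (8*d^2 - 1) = 10 - 80*d^2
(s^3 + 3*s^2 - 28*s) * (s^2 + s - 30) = s^5 + 4*s^4 - 55*s^3 - 118*s^2 + 840*s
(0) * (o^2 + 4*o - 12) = 0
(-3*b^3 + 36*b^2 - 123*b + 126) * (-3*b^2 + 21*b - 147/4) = 9*b^5 - 171*b^4 + 4941*b^3/4 - 4284*b^2 + 28665*b/4 - 9261/2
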